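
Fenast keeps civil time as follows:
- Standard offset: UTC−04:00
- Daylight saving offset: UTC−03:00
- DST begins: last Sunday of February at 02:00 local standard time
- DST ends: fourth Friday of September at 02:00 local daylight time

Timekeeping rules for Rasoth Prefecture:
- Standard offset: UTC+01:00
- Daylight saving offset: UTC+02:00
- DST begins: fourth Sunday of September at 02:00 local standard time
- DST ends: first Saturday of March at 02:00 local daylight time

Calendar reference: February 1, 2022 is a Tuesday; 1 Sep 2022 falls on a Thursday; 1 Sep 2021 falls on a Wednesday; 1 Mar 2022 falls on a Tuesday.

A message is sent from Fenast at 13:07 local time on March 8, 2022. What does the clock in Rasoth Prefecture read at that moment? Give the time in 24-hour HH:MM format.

1 February 2022 is a Tuesday, so Sundays fall on 6, 13, 20, 27; the last is February 27.
1 September 2022 is a Thursday, so the first Friday is September 2 and the fourth is September 23.
March 8, 2022 lies within the daylight-saving period (27 February – 23 September), so Fenast is on daylight time, UTC−03:00.
13:07 Fenast + 3h = 16:07 UTC.
1 September 2021 is a Wednesday, so the first Sunday is September 5 and the fourth is September 26.
1 March 2022 is a Tuesday, so the first Saturday is March 5.
At the standard offset (UTC+01:00), 16:07 UTC + 1h = 17:07 Rasoth Prefecture standard time.
The standard-time date in Rasoth Prefecture, March 8, 2022, is outside the daylight-saving period (26 September 2021 – 5 March 2022), so Rasoth Prefecture is on standard time, UTC+01:00.
16:07 UTC + 1h = 17:07 Rasoth Prefecture.

17:07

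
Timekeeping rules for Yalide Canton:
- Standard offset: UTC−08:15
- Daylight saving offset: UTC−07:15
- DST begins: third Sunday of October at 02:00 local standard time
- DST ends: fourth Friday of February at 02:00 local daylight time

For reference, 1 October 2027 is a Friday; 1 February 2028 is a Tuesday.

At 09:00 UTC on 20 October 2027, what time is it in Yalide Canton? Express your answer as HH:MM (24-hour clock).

01:45

1 October 2027 is a Friday, so the first Sunday is October 3 and the third is October 17.
1 February 2028 is a Tuesday, so the first Friday is February 4 and the fourth is February 25.
At the standard offset (UTC−08:15), 09:00 UTC − 8h15m = 00:45 Yalide Canton standard time.
The standard-time date in Yalide Canton, 20 October 2027, falls between 17 October 2027 and 25 February 2028, so daylight saving is in effect and Yalide Canton is at UTC−07:15.
09:00 UTC − 7h15m = 01:45 local.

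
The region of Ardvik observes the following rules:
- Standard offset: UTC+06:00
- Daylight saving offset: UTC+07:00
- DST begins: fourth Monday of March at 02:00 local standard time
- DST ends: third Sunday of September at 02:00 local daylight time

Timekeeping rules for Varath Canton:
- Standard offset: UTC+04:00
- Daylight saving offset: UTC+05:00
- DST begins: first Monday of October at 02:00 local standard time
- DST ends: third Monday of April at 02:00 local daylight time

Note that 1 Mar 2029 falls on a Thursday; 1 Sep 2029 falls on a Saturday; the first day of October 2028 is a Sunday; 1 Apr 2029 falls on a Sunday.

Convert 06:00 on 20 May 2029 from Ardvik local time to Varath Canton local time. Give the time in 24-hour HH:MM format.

03:00

1 March 2029 is a Thursday, so the first Monday is March 5 and the fourth is March 26.
1 September 2029 is a Saturday, so the first Sunday is September 2 and the third is September 16.
20 May 2029 lies within the daylight-saving period (26 March – 16 September), so Ardvik is on daylight time, UTC+07:00.
06:00 Ardvik − 7h = 23:00 UTC (rolling into the previous day, 19 May 2029).
1 October 2028 is a Sunday, so the first Monday is October 2.
1 April 2029 is a Sunday, so the first Monday is April 2 and the third is April 16.
At the standard offset (UTC+04:00), 23:00 UTC + 4h = 03:00 Varath Canton standard time (rolling into the next day, 20 May 2029).
The standard-time date in Varath Canton, 20 May 2029, does not fall between 2 October 2028 and 16 April 2029, so daylight saving is not in effect and Varath Canton is at UTC+04:00.
23:00 UTC + 4h = 03:00 Varath Canton (rolling into the next day, 20 May 2029).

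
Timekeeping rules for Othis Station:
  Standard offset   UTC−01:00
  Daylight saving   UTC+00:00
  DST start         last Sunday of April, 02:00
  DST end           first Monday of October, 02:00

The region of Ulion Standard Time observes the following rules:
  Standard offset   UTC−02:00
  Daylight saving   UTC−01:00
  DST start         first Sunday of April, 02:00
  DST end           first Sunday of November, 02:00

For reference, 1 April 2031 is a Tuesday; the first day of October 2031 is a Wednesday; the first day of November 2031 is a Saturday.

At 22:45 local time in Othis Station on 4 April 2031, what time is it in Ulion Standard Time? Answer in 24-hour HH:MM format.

21:45

1 April 2031 is a Tuesday, so Sundays fall on 6, 13, 20, 27; the last is April 27.
1 October 2031 is a Wednesday, so the first Monday is October 6.
4 April 2031 is outside the daylight-saving period (27 April – 6 October), so Othis Station is on standard time, UTC−01:00.
22:45 Othis Station + 1h = 23:45 UTC.
1 April 2031 is a Tuesday, so the first Sunday is April 6.
1 November 2031 is a Saturday, so the first Sunday is November 2.
At the standard offset (UTC−02:00), 23:45 UTC − 2h = 21:45 Ulion Standard Time standard time.
The standard-time date in Ulion Standard Time, 4 April 2031, does not fall between 6 April and 2 November, so daylight saving is not in effect and Ulion Standard Time is at UTC−02:00.
23:45 UTC − 2h = 21:45 Ulion Standard Time.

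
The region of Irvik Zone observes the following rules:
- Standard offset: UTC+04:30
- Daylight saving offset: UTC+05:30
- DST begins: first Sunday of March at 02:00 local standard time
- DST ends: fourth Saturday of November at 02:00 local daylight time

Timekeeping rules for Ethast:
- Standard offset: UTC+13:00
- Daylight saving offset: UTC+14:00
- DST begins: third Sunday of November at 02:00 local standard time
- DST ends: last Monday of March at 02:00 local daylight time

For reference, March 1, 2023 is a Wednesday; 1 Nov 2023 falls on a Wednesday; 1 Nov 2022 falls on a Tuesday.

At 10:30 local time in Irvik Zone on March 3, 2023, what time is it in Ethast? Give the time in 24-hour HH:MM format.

1 March 2023 is a Wednesday, so the first Sunday is March 5.
1 November 2023 is a Wednesday, so the first Saturday is November 4 and the fourth is November 25.
Daylight saving runs 5 March – 25 November; March 3, 2023 is outside that window, so Irvik Zone is on standard time at UTC+04:30.
10:30 Irvik Zone − 4h30m = 06:00 UTC.
1 November 2022 is a Tuesday, so the first Sunday is November 6 and the third is November 20.
1 March 2023 is a Wednesday, so Mondays fall on 6, 13, 20, 27; the last is March 27.
At the standard offset (UTC+13:00), 06:00 UTC + 13h = 19:00 Ethast standard time.
Daylight saving runs 20 November 2022 – 27 March 2023; the standard-time date in Ethast, March 3, 2023, is inside that window, so Ethast is at UTC+14:00.
06:00 UTC + 14h = 20:00 Ethast.

20:00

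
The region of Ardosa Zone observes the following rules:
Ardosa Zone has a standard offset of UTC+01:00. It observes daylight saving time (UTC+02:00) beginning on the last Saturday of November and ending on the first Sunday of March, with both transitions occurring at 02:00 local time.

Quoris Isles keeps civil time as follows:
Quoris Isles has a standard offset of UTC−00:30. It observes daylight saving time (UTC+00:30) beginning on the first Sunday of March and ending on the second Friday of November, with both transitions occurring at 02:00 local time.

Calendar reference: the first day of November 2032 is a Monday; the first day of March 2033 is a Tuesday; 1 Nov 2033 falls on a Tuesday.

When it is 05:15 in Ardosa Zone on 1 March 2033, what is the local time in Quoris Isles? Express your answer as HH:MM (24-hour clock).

1 November 2032 is a Monday, so Saturdays fall on 6, 13, 20, 27; the last is November 27.
1 March 2033 is a Tuesday, so the first Sunday is March 6.
1 March 2033 lies within the daylight-saving period (27 November 2032 – 6 March 2033), so Ardosa Zone is on daylight time, UTC+02:00.
05:15 Ardosa Zone − 2h = 03:15 UTC.
1 March 2033 is a Tuesday, so the first Sunday is March 6.
1 November 2033 is a Tuesday, so the first Friday is November 4 and the second is November 11.
At the standard offset (UTC−00:30), 03:15 UTC − 0h30m = 02:45 Quoris Isles standard time.
Daylight saving runs 6 March – 11 November; the standard-time date in Quoris Isles, 1 March 2033, is outside that window, so Quoris Isles is on standard time at UTC−00:30.
03:15 UTC − 0h30m = 02:45 Quoris Isles.

02:45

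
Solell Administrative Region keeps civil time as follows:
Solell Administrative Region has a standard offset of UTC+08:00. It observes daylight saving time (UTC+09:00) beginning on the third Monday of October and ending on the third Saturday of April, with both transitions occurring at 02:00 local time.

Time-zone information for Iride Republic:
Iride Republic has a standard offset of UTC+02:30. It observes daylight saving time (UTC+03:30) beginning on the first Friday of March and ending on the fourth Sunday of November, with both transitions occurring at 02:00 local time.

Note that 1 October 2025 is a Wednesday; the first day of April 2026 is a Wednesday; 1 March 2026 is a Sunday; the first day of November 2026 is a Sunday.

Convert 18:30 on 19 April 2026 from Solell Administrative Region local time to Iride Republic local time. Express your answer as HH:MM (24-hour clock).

14:00

1 October 2025 is a Wednesday, so the first Monday is October 6 and the third is October 20.
1 April 2026 is a Wednesday, so the first Saturday is April 4 and the third is April 18.
19 April 2026 is outside the daylight-saving period (20 October 2025 – 18 April 2026), so Solell Administrative Region is on standard time, UTC+08:00.
18:30 Solell Administrative Region − 8h = 10:30 UTC.
1 March 2026 is a Sunday, so the first Friday is March 6.
1 November 2026 is a Sunday, so the first Sunday is November 1 and the fourth is November 22.
At the standard offset (UTC+02:30), 10:30 UTC + 2h30m = 13:00 Iride Republic standard time.
Daylight saving runs 6 March – 22 November; the standard-time date in Iride Republic, 19 April 2026, is inside that window, so Iride Republic is at UTC+03:30.
10:30 UTC + 3h30m = 14:00 Iride Republic.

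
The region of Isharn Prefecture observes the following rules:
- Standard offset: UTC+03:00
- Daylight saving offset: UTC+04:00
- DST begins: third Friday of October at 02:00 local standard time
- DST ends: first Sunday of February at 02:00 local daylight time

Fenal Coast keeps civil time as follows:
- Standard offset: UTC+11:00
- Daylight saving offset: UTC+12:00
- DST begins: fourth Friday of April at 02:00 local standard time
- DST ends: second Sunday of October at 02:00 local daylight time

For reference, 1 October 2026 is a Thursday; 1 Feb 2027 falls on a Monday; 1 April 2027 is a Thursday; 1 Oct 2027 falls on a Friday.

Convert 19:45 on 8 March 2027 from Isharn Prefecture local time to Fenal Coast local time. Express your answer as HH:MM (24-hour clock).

1 October 2026 is a Thursday, so the first Friday is October 2 and the third is October 16.
1 February 2027 is a Monday, so the first Sunday is February 7.
Daylight saving runs 16 October 2026 – 7 February 2027; 8 March 2027 is outside that window, so Isharn Prefecture is on standard time at UTC+03:00.
19:45 Isharn Prefecture − 3h = 16:45 UTC.
1 April 2027 is a Thursday, so the first Friday is April 2 and the fourth is April 23.
1 October 2027 is a Friday, so the first Sunday is October 3 and the second is October 10.
At the standard offset (UTC+11:00), 16:45 UTC + 11h = 03:45 Fenal Coast standard time (rolling into the next day, 9 March 2027).
The standard-time date in Fenal Coast, 9 March 2027, is outside the daylight-saving period (23 April – 10 October), so Fenal Coast is on standard time, UTC+11:00.
16:45 UTC + 11h = 03:45 Fenal Coast (rolling into the next day, 9 March 2027).

03:45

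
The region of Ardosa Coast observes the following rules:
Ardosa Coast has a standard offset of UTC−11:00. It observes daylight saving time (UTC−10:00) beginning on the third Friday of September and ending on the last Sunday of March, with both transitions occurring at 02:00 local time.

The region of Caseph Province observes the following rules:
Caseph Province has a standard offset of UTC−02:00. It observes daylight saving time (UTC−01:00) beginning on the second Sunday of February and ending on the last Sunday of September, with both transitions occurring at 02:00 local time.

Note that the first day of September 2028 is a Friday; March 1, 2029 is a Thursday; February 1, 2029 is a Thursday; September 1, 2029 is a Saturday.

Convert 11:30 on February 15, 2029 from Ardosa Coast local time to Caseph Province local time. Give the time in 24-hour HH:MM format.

1 September 2028 is a Friday, so the first Friday is September 1 and the third is September 15.
1 March 2029 is a Thursday, so Sundays fall on 4, 11, 18, 25; the last is March 25.
February 15, 2029 lies within the daylight-saving period (15 September 2028 – 25 March 2029), so Ardosa Coast is on daylight time, UTC−10:00.
11:30 Ardosa Coast + 10h = 21:30 UTC.
1 February 2029 is a Thursday, so the first Sunday is February 4 and the second is February 11.
1 September 2029 is a Saturday, so Sundays fall on 2, 9, 16, 23, 30; the last is September 30.
At the standard offset (UTC−02:00), 21:30 UTC − 2h = 19:30 Caseph Province standard time.
Daylight saving runs 11 February – 30 September; the standard-time date in Caseph Province, February 15, 2029, is inside that window, so Caseph Province is at UTC−01:00.
21:30 UTC − 1h = 20:30 Caseph Province.

20:30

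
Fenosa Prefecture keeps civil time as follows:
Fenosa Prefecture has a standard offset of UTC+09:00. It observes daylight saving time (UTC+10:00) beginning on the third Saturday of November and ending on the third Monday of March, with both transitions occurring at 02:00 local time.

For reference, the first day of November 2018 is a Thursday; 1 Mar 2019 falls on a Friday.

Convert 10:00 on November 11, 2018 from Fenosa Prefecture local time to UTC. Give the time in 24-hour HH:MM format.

1 November 2018 is a Thursday, so the first Saturday is November 3 and the third is November 17.
1 March 2019 is a Friday, so the first Monday is March 4 and the third is March 18.
Daylight saving runs 17 November 2018 – 18 March 2019; November 11, 2018 is outside that window, so Fenosa Prefecture is on standard time at UTC+09:00.
10:00 local − 9h = 01:00 UTC.

01:00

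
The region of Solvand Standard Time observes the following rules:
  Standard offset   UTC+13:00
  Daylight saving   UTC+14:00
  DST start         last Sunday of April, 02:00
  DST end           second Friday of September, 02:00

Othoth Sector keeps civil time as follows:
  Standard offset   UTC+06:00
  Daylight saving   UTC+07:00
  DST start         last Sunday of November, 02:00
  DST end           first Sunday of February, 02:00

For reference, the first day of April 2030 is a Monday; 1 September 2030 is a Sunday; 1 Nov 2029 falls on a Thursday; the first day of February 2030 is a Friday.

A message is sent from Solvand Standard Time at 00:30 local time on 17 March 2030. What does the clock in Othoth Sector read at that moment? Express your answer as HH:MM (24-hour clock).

17:30

1 April 2030 is a Monday, so Sundays fall on 7, 14, 21, 28; the last is April 28.
1 September 2030 is a Sunday, so the first Friday is September 6 and the second is September 13.
Daylight saving runs 28 April – 13 September; 17 March 2030 is outside that window, so Solvand Standard Time is on standard time at UTC+13:00.
00:30 Solvand Standard Time − 13h = 11:30 UTC (rolling into the previous day, 16 March 2030).
1 November 2029 is a Thursday, so Sundays fall on 4, 11, 18, 25; the last is November 25.
1 February 2030 is a Friday, so the first Sunday is February 3.
At the standard offset (UTC+06:00), 11:30 UTC + 6h = 17:30 Othoth Sector standard time.
Daylight saving runs 25 November 2029 – 3 February 2030; the standard-time date in Othoth Sector, 16 March 2030, is outside that window, so Othoth Sector is on standard time at UTC+06:00.
11:30 UTC + 6h = 17:30 Othoth Sector.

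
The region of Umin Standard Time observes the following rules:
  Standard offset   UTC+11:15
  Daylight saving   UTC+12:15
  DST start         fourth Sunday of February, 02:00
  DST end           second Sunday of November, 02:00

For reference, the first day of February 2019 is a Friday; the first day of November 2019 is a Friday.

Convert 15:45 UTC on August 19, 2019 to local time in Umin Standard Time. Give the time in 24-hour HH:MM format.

04:00

1 February 2019 is a Friday, so the first Sunday is February 3 and the fourth is February 24.
1 November 2019 is a Friday, so the first Sunday is November 3 and the second is November 10.
At the standard offset (UTC+11:15), 15:45 UTC + 11h15m = 03:00 Umin Standard Time standard time (rolling into the next day, 20 August 2019).
Daylight saving runs 24 February – 10 November; the standard-time date in Umin Standard Time, August 20, 2019, is inside that window, so Umin Standard Time is at UTC+12:15.
15:45 UTC + 12h15m = 04:00 local (rolling into the next day, 20 August 2019).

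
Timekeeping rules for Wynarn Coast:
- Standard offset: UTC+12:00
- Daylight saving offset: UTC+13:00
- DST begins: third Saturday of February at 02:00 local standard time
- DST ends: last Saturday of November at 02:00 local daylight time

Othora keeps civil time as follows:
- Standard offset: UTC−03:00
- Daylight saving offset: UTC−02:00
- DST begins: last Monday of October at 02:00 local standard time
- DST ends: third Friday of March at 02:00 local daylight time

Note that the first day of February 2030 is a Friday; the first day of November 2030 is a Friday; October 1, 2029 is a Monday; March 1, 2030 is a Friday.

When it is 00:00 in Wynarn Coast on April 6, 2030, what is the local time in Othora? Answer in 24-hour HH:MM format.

1 February 2030 is a Friday, so the first Saturday is February 2 and the third is February 16.
1 November 2030 is a Friday, so Saturdays fall on 2, 9, 16, 23, 30; the last is November 30.
April 6, 2030 falls between 16 February and 30 November, so daylight saving is in effect and Wynarn Coast is at UTC+13:00.
00:00 Wynarn Coast − 13h = 11:00 UTC (rolling into the previous day, 5 April 2030).
1 October 2029 is a Monday, so Mondays fall on 1, 8, 15, 22, 29; the last is October 29.
1 March 2030 is a Friday, so the first Friday is March 1 and the third is March 15.
At the standard offset (UTC−03:00), 11:00 UTC − 3h = 08:00 Othora standard time.
The standard-time date in Othora, April 5, 2030, does not fall between 29 October 2029 and 15 March 2030, so daylight saving is not in effect and Othora is at UTC−03:00.
11:00 UTC − 3h = 08:00 Othora.

08:00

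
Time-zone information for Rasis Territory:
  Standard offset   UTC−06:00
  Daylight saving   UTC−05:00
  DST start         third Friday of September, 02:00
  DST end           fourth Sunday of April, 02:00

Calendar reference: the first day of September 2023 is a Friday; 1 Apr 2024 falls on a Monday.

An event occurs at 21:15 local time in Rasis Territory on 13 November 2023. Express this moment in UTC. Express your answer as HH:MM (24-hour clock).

02:15

1 September 2023 is a Friday, so the first Friday is September 1 and the third is September 15.
1 April 2024 is a Monday, so the first Sunday is April 7 and the fourth is April 28.
13 November 2023 lies within the daylight-saving period (15 September 2023 – 28 April 2024), so Rasis Territory is on daylight time, UTC−05:00.
21:15 local + 5h = 02:15 UTC (rolling into the next day, 14 November 2023).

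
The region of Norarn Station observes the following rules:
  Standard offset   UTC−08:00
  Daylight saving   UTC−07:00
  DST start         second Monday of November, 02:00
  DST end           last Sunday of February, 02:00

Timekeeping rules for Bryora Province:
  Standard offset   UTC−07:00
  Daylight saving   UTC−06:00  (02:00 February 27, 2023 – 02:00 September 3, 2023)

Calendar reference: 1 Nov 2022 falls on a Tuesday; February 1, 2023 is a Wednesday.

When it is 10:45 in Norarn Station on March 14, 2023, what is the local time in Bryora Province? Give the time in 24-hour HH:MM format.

1 November 2022 is a Tuesday, so the first Monday is November 7 and the second is November 14.
1 February 2023 is a Wednesday, so Sundays fall on 5, 12, 19, 26; the last is February 26.
March 14, 2023 does not fall between 14 November 2022 and 26 February 2023, so daylight saving is not in effect and Norarn Station is at UTC−08:00.
10:45 Norarn Station + 8h = 18:45 UTC.
At the standard offset (UTC−07:00), 18:45 UTC − 7h = 11:45 Bryora Province standard time.
Daylight saving runs 27 February – 3 September; the standard-time date in Bryora Province, March 14, 2023, is inside that window, so Bryora Province is at UTC−06:00.
18:45 UTC − 6h = 12:45 Bryora Province.

12:45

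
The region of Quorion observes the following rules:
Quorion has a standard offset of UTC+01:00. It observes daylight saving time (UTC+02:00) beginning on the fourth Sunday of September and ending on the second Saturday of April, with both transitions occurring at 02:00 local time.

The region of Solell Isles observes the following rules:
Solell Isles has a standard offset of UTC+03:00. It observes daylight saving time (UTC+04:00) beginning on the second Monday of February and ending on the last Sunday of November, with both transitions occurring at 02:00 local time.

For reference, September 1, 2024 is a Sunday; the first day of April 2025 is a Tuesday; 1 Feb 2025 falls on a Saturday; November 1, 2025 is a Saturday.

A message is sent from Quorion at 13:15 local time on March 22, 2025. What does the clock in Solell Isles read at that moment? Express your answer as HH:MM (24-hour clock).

1 September 2024 is a Sunday, so the first Sunday is September 1 and the fourth is September 22.
1 April 2025 is a Tuesday, so the first Saturday is April 5 and the second is April 12.
March 22, 2025 lies within the daylight-saving period (22 September 2024 – 12 April 2025), so Quorion is on daylight time, UTC+02:00.
13:15 Quorion − 2h = 11:15 UTC.
1 February 2025 is a Saturday, so the first Monday is February 3 and the second is February 10.
1 November 2025 is a Saturday, so Sundays fall on 2, 9, 16, 23, 30; the last is November 30.
At the standard offset (UTC+03:00), 11:15 UTC + 3h = 14:15 Solell Isles standard time.
The standard-time date in Solell Isles, March 22, 2025, lies within the daylight-saving period (10 February – 30 November), so Solell Isles is on daylight time, UTC+04:00.
11:15 UTC + 4h = 15:15 Solell Isles.

15:15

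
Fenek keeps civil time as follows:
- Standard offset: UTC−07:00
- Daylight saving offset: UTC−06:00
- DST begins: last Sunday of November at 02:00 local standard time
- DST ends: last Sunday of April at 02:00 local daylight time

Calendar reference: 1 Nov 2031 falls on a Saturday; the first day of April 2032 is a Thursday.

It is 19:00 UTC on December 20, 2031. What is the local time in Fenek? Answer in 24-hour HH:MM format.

1 November 2031 is a Saturday, so Sundays fall on 2, 9, 16, 23, 30; the last is November 30.
1 April 2032 is a Thursday, so Sundays fall on 4, 11, 18, 25; the last is April 25.
At the standard offset (UTC−07:00), 19:00 UTC − 7h = 12:00 Fenek standard time.
The standard-time date in Fenek, December 20, 2031, falls between 30 November 2031 and 25 April 2032, so daylight saving is in effect and Fenek is at UTC−06:00.
19:00 UTC − 6h = 13:00 local.

13:00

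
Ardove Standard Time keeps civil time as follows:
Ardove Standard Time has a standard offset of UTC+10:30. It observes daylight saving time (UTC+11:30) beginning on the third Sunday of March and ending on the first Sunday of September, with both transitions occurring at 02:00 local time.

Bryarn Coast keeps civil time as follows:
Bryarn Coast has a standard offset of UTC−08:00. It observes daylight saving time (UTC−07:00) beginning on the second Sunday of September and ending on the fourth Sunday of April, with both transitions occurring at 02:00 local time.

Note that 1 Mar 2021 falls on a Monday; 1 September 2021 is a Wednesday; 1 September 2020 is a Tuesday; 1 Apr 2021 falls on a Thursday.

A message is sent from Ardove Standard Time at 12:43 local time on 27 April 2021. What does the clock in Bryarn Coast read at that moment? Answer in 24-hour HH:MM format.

17:13

1 March 2021 is a Monday, so the first Sunday is March 7 and the third is March 21.
1 September 2021 is a Wednesday, so the first Sunday is September 5.
Daylight saving runs 21 March – 5 September; 27 April 2021 is inside that window, so Ardove Standard Time is at UTC+11:30.
12:43 Ardove Standard Time − 11h30m = 01:13 UTC.
1 September 2020 is a Tuesday, so the first Sunday is September 6 and the second is September 13.
1 April 2021 is a Thursday, so the first Sunday is April 4 and the fourth is April 25.
At the standard offset (UTC−08:00), 01:13 UTC − 8h = 17:13 Bryarn Coast standard time (rolling into the previous day, 26 April 2021).
Daylight saving runs 13 September 2020 – 25 April 2021; the standard-time date in Bryarn Coast, 26 April 2021, is outside that window, so Bryarn Coast is on standard time at UTC−08:00.
01:13 UTC − 8h = 17:13 Bryarn Coast (rolling into the previous day, 26 April 2021).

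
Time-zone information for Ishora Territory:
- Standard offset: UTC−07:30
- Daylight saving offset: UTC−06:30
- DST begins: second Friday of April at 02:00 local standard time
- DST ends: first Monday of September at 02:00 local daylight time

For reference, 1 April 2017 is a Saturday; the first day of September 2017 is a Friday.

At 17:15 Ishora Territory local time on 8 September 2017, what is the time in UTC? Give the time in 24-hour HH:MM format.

00:45

1 April 2017 is a Saturday, so the first Friday is April 7 and the second is April 14.
1 September 2017 is a Friday, so the first Monday is September 4.
Daylight saving runs 14 April – 4 September; 8 September 2017 is outside that window, so Ishora Territory is on standard time at UTC−07:30.
17:15 local + 7h30m = 00:45 UTC (rolling into the next day, 9 September 2017).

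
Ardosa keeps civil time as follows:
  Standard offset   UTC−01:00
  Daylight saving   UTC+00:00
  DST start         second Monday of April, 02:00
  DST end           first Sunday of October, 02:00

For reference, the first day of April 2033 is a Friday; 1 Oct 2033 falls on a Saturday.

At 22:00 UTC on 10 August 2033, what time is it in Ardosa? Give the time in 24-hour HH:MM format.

22:00

1 April 2033 is a Friday, so the first Monday is April 4 and the second is April 11.
1 October 2033 is a Saturday, so the first Sunday is October 2.
At the standard offset (UTC−01:00), 22:00 UTC − 1h = 21:00 Ardosa standard time.
The standard-time date in Ardosa, 10 August 2033, lies within the daylight-saving period (11 April – 2 October), so Ardosa is on daylight time, UTC+00:00.
22:00 UTC + 0h = 22:00 local.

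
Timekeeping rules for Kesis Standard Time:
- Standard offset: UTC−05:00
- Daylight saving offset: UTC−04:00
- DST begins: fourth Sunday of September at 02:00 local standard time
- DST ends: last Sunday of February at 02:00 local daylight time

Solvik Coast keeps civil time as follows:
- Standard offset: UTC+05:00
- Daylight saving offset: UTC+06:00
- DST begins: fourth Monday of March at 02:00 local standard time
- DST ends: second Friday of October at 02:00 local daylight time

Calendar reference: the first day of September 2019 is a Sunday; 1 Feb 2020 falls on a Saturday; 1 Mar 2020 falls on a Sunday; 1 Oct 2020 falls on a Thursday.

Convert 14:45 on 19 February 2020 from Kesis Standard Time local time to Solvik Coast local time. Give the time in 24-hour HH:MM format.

23:45

1 September 2019 is a Sunday, so the first Sunday is September 1 and the fourth is September 22.
1 February 2020 is a Saturday, so Sundays fall on 2, 9, 16, 23; the last is February 23.
19 February 2020 lies within the daylight-saving period (22 September 2019 – 23 February 2020), so Kesis Standard Time is on daylight time, UTC−04:00.
14:45 Kesis Standard Time + 4h = 18:45 UTC.
1 March 2020 is a Sunday, so the first Monday is March 2 and the fourth is March 23.
1 October 2020 is a Thursday, so the first Friday is October 2 and the second is October 9.
At the standard offset (UTC+05:00), 18:45 UTC + 5h = 23:45 Solvik Coast standard time.
The standard-time date in Solvik Coast, 19 February 2020, does not fall between 23 March and 9 October, so daylight saving is not in effect and Solvik Coast is at UTC+05:00.
18:45 UTC + 5h = 23:45 Solvik Coast.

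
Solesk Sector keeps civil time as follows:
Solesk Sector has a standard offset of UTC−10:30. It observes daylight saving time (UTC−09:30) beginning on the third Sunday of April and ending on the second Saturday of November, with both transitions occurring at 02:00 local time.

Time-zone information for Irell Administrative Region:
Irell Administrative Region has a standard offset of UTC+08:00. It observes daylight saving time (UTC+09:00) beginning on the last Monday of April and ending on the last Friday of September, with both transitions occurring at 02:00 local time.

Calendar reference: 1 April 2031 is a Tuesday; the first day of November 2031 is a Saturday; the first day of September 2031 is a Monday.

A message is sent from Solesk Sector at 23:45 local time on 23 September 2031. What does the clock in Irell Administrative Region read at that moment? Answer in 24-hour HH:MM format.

18:15

1 April 2031 is a Tuesday, so the first Sunday is April 6 and the third is April 20.
1 November 2031 is a Saturday, so the first Saturday is November 1 and the second is November 8.
23 September 2031 falls between 20 April and 8 November, so daylight saving is in effect and Solesk Sector is at UTC−09:30.
23:45 Solesk Sector + 9h30m = 09:15 UTC (rolling into the next day, 24 September 2031).
1 April 2031 is a Tuesday, so Mondays fall on 7, 14, 21, 28; the last is April 28.
1 September 2031 is a Monday, so Fridays fall on 5, 12, 19, 26; the last is September 26.
At the standard offset (UTC+08:00), 09:15 UTC + 8h = 17:15 Irell Administrative Region standard time.
Daylight saving runs 28 April – 26 September; the standard-time date in Irell Administrative Region, 24 September 2031, is inside that window, so Irell Administrative Region is at UTC+09:00.
09:15 UTC + 9h = 18:15 Irell Administrative Region.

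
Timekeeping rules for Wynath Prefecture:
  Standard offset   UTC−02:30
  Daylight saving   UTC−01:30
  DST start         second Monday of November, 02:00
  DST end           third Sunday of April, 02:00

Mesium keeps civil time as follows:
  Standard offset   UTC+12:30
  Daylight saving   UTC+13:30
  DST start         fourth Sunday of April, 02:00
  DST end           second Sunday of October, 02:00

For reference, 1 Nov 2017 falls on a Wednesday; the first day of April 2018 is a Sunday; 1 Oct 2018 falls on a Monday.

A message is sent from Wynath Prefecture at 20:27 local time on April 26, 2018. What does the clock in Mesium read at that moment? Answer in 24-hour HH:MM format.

12:27

1 November 2017 is a Wednesday, so the first Monday is November 6 and the second is November 13.
1 April 2018 is a Sunday, so the first Sunday is April 1 and the third is April 15.
Daylight saving runs 13 November 2017 – 15 April 2018; April 26, 2018 is outside that window, so Wynath Prefecture is on standard time at UTC−02:30.
20:27 Wynath Prefecture + 2h30m = 22:57 UTC.
1 April 2018 is a Sunday, so the first Sunday is April 1 and the fourth is April 22.
1 October 2018 is a Monday, so the first Sunday is October 7 and the second is October 14.
At the standard offset (UTC+12:30), 22:57 UTC + 12h30m = 11:27 Mesium standard time (rolling into the next day, 27 April 2018).
The standard-time date in Mesium, April 27, 2018, falls between 22 April and 14 October, so daylight saving is in effect and Mesium is at UTC+13:30.
22:57 UTC + 13h30m = 12:27 Mesium (rolling into the next day, 27 April 2018).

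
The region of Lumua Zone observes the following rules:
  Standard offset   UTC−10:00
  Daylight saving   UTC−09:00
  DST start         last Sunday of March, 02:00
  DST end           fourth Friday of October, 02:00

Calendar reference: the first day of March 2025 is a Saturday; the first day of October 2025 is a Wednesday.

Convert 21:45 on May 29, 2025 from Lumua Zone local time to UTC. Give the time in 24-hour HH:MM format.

06:45

1 March 2025 is a Saturday, so Sundays fall on 2, 9, 16, 23, 30; the last is March 30.
1 October 2025 is a Wednesday, so the first Friday is October 3 and the fourth is October 24.
Daylight saving runs 30 March – 24 October; May 29, 2025 is inside that window, so Lumua Zone is at UTC−09:00.
21:45 local + 9h = 06:45 UTC (rolling into the next day, 30 May 2025).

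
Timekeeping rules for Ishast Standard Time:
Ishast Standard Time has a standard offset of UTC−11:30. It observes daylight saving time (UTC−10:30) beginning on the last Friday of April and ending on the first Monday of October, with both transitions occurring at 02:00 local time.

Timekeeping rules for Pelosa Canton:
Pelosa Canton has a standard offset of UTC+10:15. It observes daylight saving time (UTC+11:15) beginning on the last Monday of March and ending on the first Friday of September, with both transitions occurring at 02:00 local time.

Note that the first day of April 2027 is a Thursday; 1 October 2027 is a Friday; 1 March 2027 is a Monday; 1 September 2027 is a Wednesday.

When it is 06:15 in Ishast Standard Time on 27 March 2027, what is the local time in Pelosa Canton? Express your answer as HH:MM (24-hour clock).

1 April 2027 is a Thursday, so Fridays fall on 2, 9, 16, 23, 30; the last is April 30.
1 October 2027 is a Friday, so the first Monday is October 4.
27 March 2027 is outside the daylight-saving period (30 April – 4 October), so Ishast Standard Time is on standard time, UTC−11:30.
06:15 Ishast Standard Time + 11h30m = 17:45 UTC.
1 March 2027 is a Monday, so Mondays fall on 1, 8, 15, 22, 29; the last is March 29.
1 September 2027 is a Wednesday, so the first Friday is September 3.
At the standard offset (UTC+10:15), 17:45 UTC + 10h15m = 04:00 Pelosa Canton standard time (rolling into the next day, 28 March 2027).
The standard-time date in Pelosa Canton, 28 March 2027, does not fall between 29 March and 3 September, so daylight saving is not in effect and Pelosa Canton is at UTC+10:15.
17:45 UTC + 10h15m = 04:00 Pelosa Canton (rolling into the next day, 28 March 2027).

04:00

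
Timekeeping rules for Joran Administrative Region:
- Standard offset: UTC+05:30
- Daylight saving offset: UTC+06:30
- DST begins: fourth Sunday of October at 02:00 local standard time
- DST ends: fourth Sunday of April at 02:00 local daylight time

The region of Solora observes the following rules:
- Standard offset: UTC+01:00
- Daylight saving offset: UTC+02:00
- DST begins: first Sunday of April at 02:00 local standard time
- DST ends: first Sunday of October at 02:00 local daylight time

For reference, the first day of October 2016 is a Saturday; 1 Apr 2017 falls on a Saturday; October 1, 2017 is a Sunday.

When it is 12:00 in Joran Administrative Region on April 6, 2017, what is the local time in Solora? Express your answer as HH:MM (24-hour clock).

1 October 2016 is a Saturday, so the first Sunday is October 2 and the fourth is October 23.
1 April 2017 is a Saturday, so the first Sunday is April 2 and the fourth is April 23.
Daylight saving runs 23 October 2016 – 23 April 2017; April 6, 2017 is inside that window, so Joran Administrative Region is at UTC+06:30.
12:00 Joran Administrative Region − 6h30m = 05:30 UTC.
1 April 2017 is a Saturday, so the first Sunday is April 2.
1 October 2017 is a Sunday, so the first Sunday is October 1.
At the standard offset (UTC+01:00), 05:30 UTC + 1h = 06:30 Solora standard time.
The standard-time date in Solora, April 6, 2017, falls between 2 April and 1 October, so daylight saving is in effect and Solora is at UTC+02:00.
05:30 UTC + 2h = 07:30 Solora.

07:30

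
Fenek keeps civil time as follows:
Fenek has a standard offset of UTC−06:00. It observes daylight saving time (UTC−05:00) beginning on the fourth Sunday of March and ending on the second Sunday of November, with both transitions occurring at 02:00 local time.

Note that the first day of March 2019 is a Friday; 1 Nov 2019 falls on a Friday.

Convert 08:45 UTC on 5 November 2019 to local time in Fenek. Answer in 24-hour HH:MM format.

03:45

1 March 2019 is a Friday, so the first Sunday is March 3 and the fourth is March 24.
1 November 2019 is a Friday, so the first Sunday is November 3 and the second is November 10.
At the standard offset (UTC−06:00), 08:45 UTC − 6h = 02:45 Fenek standard time.
The standard-time date in Fenek, 5 November 2019, lies within the daylight-saving period (24 March – 10 November), so Fenek is on daylight time, UTC−05:00.
08:45 UTC − 5h = 03:45 local.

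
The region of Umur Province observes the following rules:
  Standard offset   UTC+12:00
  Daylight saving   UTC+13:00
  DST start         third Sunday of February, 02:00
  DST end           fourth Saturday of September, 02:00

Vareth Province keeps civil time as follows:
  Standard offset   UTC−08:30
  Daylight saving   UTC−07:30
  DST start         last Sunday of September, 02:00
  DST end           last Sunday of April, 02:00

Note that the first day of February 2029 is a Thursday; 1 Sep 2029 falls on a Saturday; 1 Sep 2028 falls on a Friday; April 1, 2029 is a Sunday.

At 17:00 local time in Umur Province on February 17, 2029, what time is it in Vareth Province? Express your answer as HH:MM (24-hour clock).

1 February 2029 is a Thursday, so the first Sunday is February 4 and the third is February 18.
1 September 2029 is a Saturday, so the first Saturday is September 1 and the fourth is September 22.
Daylight saving runs 18 February – 22 September; February 17, 2029 is outside that window, so Umur Province is on standard time at UTC+12:00.
17:00 Umur Province − 12h = 05:00 UTC.
1 September 2028 is a Friday, so Sundays fall on 3, 10, 17, 24; the last is September 24.
1 April 2029 is a Sunday, so Sundays fall on 1, 8, 15, 22, 29; the last is April 29.
At the standard offset (UTC−08:30), 05:00 UTC − 8h30m = 20:30 Vareth Province standard time (rolling into the previous day, 16 February 2029).
The standard-time date in Vareth Province, February 16, 2029, lies within the daylight-saving period (24 September 2028 – 29 April 2029), so Vareth Province is on daylight time, UTC−07:30.
05:00 UTC − 7h30m = 21:30 Vareth Province (rolling into the previous day, 16 February 2029).

21:30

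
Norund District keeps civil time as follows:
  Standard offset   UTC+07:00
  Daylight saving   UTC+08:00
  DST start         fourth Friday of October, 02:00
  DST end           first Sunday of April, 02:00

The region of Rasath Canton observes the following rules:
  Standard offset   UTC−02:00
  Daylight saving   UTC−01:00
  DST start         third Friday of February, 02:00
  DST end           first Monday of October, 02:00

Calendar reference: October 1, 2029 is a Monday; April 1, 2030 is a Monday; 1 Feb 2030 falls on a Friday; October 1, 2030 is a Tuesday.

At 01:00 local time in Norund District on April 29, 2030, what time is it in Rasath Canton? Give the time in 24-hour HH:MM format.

17:00

1 October 2029 is a Monday, so the first Friday is October 5 and the fourth is October 26.
1 April 2030 is a Monday, so the first Sunday is April 7.
April 29, 2030 is outside the daylight-saving period (26 October 2029 – 7 April 2030), so Norund District is on standard time, UTC+07:00.
01:00 Norund District − 7h = 18:00 UTC (rolling into the previous day, 28 April 2030).
1 February 2030 is a Friday, so the first Friday is February 1 and the third is February 15.
1 October 2030 is a Tuesday, so the first Monday is October 7.
At the standard offset (UTC−02:00), 18:00 UTC − 2h = 16:00 Rasath Canton standard time.
The standard-time date in Rasath Canton, April 28, 2030, falls between 15 February and 7 October, so daylight saving is in effect and Rasath Canton is at UTC−01:00.
18:00 UTC − 1h = 17:00 Rasath Canton.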